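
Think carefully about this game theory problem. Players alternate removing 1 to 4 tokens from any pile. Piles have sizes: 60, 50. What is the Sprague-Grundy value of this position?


Subtraction set: {1, 2, 3, 4}
For this subtraction set, G(n) = n mod 5 (period = max + 1 = 5).
Pile 1 (size 60): G(60) = 60 mod 5 = 0
Pile 2 (size 50): G(50) = 50 mod 5 = 0
Total Grundy value = XOR of all: 0 XOR 0 = 0

0


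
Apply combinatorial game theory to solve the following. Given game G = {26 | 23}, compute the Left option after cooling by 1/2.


Original game: {26 | 23} (a switch {a | b} with a > b).
Cooling by t (for t below the temperature (a - b)/2 = 3/2) taxes each move by t: {a | b} cooled by t is {a - t | b + t}.
Cooling amount: t = 1/2
Cooled Left option: 26 - 1/2 = 51/2
Cooled Right option: 23 + 1/2 = 47/2
Cooled game: {51/2 | 47/2}
Left option = 51/2

51/2


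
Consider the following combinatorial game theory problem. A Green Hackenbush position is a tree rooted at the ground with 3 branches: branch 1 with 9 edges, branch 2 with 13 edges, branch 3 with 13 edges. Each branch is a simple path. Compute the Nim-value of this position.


The tree has 3 branches from the ground vertex.
In Green Hackenbush, the Nim-value of a simple path of length k is k.
Branch 1: length 9, Nim-value = 9
Branch 2: length 13, Nim-value = 13
Branch 3: length 13, Nim-value = 13
Total Nim-value = XOR of all branch values:
0 XOR 9 = 9
9 XOR 13 = 4
4 XOR 13 = 9
Nim-value of the tree = 9

9


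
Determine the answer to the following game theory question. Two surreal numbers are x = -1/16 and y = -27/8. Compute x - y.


x = -1/16, y = -27/8
Converting to common denominator: 16
x = -1/16, y = -54/16
x - y = -1/16 - -27/8 = 53/16

53/16


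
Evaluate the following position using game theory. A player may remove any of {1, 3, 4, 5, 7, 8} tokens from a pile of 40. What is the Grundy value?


The subtraction set is S = {1, 3, 4, 5, 7, 8}.
G(k) = mex{ G(k - s) : s in S, s <= k }. We compute iteratively: G(0) = 0.
G(1) = mex({0}) = 1
G(2) = mex({1}) = 0
G(3) = mex({0}) = 1
G(4) = mex({0, 1}) = 2
G(5) = mex({0, 1, 2}) = 3
G(6) = mex({0, 1, 3}) = 2
G(7) = mex({0, 1, 2}) = 3
G(8) = mex({0, 1, 2, 3}) = 4
G(9) = mex({0, 1, 2, 3, 4}) = 5
G(10) = mex({0, 1, 2, 3, 5}) = 4
G(11) = mex({1, 2, 3, 4}) = 0
G(12) = mex({0, 2, 3, 4, 5}) = 1
G(13) = mex({1, 2, 3, 4, 5}) = 0
G(14) = mex({0, 2, 3, 4, 5}) = 1
G(15) = mex({0, 1, 3, 4}) = 2
G(16) = mex({0, 1, 2, 4, 5}) = 3
G(17) = mex({0, 1, 3, 4, 5}) = 2
G(18) = mex({0, 1, 2, 4}) = 3
Observe that G(11)..G(18) = 0, 1, 0, 1, 2, 3, 2, 3 repeats G(0)..G(7) = 0, 1, 0, 1, 2, 3, 2, 3.
For k >= max(S) = 8, G(k) is determined by the previous 8 values G(k-8)..G(k-1); a window of 8 consecutive values has recurred shifted by 11, so by induction G(k + 11) = G(k) for all k >= 0: the sequence is periodic from the start with period 11.
One period: G(0..10) = 0, 1, 0, 1, 2, 3, 2, 3, 4, 5, 4.
40 mod 11 = 7, so G(40) = G(7) = 3.

3


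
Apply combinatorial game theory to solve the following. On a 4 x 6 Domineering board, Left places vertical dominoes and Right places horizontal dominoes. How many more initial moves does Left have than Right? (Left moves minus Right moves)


Board is 4 x 6 (rows x cols).
Left (vertical) placements: (rows-1) * cols = 3 * 6 = 18
Right (horizontal) placements: rows * (cols-1) = 4 * 5 = 20
Advantage = Left - Right = 18 - 20 = -2

-2


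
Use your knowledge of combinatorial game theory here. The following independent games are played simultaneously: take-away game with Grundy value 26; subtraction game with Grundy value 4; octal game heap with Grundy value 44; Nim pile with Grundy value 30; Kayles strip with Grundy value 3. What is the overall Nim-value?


By the Sprague-Grundy theorem, the Grundy value of a sum of games is the XOR of individual Grundy values.
take-away game: Grundy value = 26. Running XOR: 0 XOR 26 = 26
subtraction game: Grundy value = 4. Running XOR: 26 XOR 4 = 30
octal game heap: Grundy value = 44. Running XOR: 30 XOR 44 = 50
Nim pile: Grundy value = 30. Running XOR: 50 XOR 30 = 44
Kayles strip: Grundy value = 3. Running XOR: 44 XOR 3 = 47
The combined Grundy value is 47.

47


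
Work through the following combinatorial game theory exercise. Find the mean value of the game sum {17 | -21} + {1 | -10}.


G1 = {17 | -21}, G2 = {1 | -10}
Each is a switch {a | b} with numbers a > b; its mean value is (a + b)/2, and mean value is additive over game sums: m(G1 + G2) = m(G1) + m(G2).
Mean of G1 = (17 + (-21))/2 = -4/2 = -2
Mean of G2 = (1 + (-10))/2 = -9/2 = -9/2
Mean of G1 + G2 = -2 + -9/2 = -13/2

-13/2


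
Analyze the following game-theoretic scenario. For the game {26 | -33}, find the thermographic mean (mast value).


Game = {26 | -33}, a switch {a | b} with numbers a > b.
Its thermograph has left wall a - t and right wall b + t, which meet at t = (a - b)/2, where both equal (a + b)/2. So the mast (mean value) is at (a + b)/2.
Mean = (26 + (-33))/2 = -7/2 = -7/2

-7/2


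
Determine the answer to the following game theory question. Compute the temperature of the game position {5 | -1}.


The game is {5 | -1}, a switch {a | b} with numbers a > b.
Cooling {a | b} by t gives {a - t | b + t}, which stops being hot when a - t = b + t, i.e. at t = (a - b)/2. So the temperature of a switch is (a - b)/2.
Temperature = (Left option - Right option) / 2
= (5 - (-1)) / 2
= 6 / 2
= 3

3


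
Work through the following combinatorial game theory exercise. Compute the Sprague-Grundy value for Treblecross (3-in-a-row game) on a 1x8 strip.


Treblecross: place X on empty cells; 3-in-a-row wins.
Playing within two cells of an existing X lets the opponent win at once, so sensible play treats the cells i-2..i+2 around each X as dead. The player left with no safe cell loses, so this is a normal-play take-away game on strips of safe cells.
Placing X at cell i (0-indexed) of a strip of k safe cells leaves independent strips of sizes max(0, i-2) and max(0, k-i-3). Hence G(k) = mex{ G(max(0,i-2)) XOR G(max(0,k-i-3)) : 0 <= i < k }, with G(0) = 0.
G(1): splits (0,0):0^0=0 -> mex({0}) = 1
G(2): splits (0,0):0^0=0 -> mex({0}) = 1
G(3): splits (0,0):0^0=0 -> mex({0}) = 1
G(4): splits (0,1):0^1=1 (0,0):0^0=0 -> mex({0, 1}) = 2
G(5): splits (0,2):0^1=1 (0,1):0^1=1 (0,0):0^0=0 -> mex({0, 1}) = 2
G(6) = mex({1}) = 0
G(7) = mex({0, 1, 2}) = 3
G(8) = mex({0, 1, 2}) = 3
Therefore G(8) = 3.

3


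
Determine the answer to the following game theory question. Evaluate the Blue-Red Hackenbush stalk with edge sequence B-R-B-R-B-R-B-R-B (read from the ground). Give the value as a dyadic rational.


Edges (from ground): B-R-B-R-B-R-B-R-B
By Berlekamp's sign-expansion rule, a Blue-Red Hackenbush stalk has the value of the surreal number whose sign sequence is the edge sequence with B -> + and R -> -.
Sign sequence: +-+-+-+-+
Trace the sign expansion in the surreal number tree, starting from 0:
Edge 1: B (sign +) -> bounds (0, +inf), value = 1
Edge 2: R (sign -) -> bounds (0, 1), value = 1/2
Edge 3: B (sign +) -> bounds (1/2, 1), value = 3/4
Edge 4: R (sign -) -> bounds (1/2, 3/4), value = 5/8
Edge 5: B (sign +) -> bounds (5/8, 3/4), value = 11/16
Edge 6: R (sign -) -> bounds (5/8, 11/16), value = 21/32
Edge 7: B (sign +) -> bounds (21/32, 11/16), value = 43/64
Edge 8: R (sign -) -> bounds (21/32, 43/64), value = 85/128
Edge 9: B (sign +) -> bounds (85/128, 43/64), value = 171/256
Game value = 171/256

171/256


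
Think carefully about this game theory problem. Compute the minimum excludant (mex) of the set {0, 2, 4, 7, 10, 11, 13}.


Set = {0, 2, 4, 7, 10, 11, 13}
0 is in the set.
1 is NOT in the set. This is the mex.
mex = 1

1


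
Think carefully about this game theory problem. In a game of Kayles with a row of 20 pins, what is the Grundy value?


Kayles: a move removes 1 or 2 adjacent pins from a contiguous row.
Removing pins from a row of k leaves two independent rows (a, b) with a + b = k - 1 (one pin) or a + b = k - 2 (two pins); an end removal gives a = 0.
By Sprague-Grundy, G(k) = mex{ G(a) XOR G(b) } over all these splits. G(0) = 0.
G(1): splits (0,0):0^0=0 -> mex({0}) = 1
G(2): splits (0,1):0^1=1 (0,0):0^0=0 -> mex({0, 1}) = 2
G(3): splits (0,2):0^2=2 (1,1):1^1=0 (0,1):0^1=1 -> mex({0, 1, 2}) = 3
G(4): splits (0,3):0^3=3 (1,2):1^2=3 (0,2):0^2=2 (1,1):1^1=0 -> mex({0, 2, 3}) = 1
G(5): splits (0,4):0^1=1 (1,3):1^3=2 (2,2):2^2=0 (0,3):0^3=3 (1,2):1^2=3 -> mex({0, 1, 2, 3}) = 4
G(6) = mex({0, 1, 2, 4}) = 3
G(7) = mex({0, 1, 3, 4, 5}) = 2
G(8) = mex({0, 2, 3, 5, 6}) = 1
G(9) = mex({0, 1, 2, 3, 6, 7}) = 4
G(10) = mex({0, 1, 3, 4, 5, 7}) = 2
G(11) = mex({0, 1, 2, 3, 4, 5}) = 6
G(12) = mex({0, 1, 2, 3, 5, 6, 7}) = 4
G(13) = mex({0, 2, 3, 4, 6, 7}) = 1
G(14) = mex({0, 1, 4, 5, 6, 7}) = 2
G(15) = mex({0, 1, 2, 3, 4, 5, 6}) = 7
G(16) = mex({0, 2, 3, 5, 6, 7}) = 1
G(17) = mex({0, 1, 2, 3, 5, 6, 7}) = 4
G(18) = mex({0, 1, 2, 4, 5, 6}) = 3
G(19) = mex({0, 1, 3, 4, 5, 7}) = 2
G(20) = mex({0, 2, 3, 4, 5, 6, 7}) = 1
Therefore G(20) = 1.

1


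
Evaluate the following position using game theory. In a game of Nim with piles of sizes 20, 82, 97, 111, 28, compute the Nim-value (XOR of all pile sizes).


We need the XOR (exclusive or) of all pile sizes.
After XOR-ing pile 1 (size 20): 0 XOR 20 = 20
After XOR-ing pile 2 (size 82): 20 XOR 82 = 70
After XOR-ing pile 3 (size 97): 70 XOR 97 = 39
After XOR-ing pile 4 (size 111): 39 XOR 111 = 72
After XOR-ing pile 5 (size 28): 72 XOR 28 = 84
The Nim-value of this position is 84.

84


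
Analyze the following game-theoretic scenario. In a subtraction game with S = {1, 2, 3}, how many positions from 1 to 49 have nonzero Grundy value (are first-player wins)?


Subtraction set S = {1, 2, 3}, so G(n) = n mod 4.
G(n) = 0 when n is a multiple of 4.
Multiples of 4 in [1, 49]: 12
N-positions (nonzero Grundy) = 49 - 12 = 37

37


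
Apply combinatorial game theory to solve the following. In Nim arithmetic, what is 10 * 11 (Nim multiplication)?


Nim multiplication is bilinear over XOR: (u XOR v) * w = (u*w) XOR (v*w).
So we split each operand into its bit components and XOR the pairwise Nim products.
10 = 2 + 8 (as XOR of powers of 2).
11 = 1 + 2 + 8 (as XOR of powers of 2).
Using the standard Nim-product table on single bits:
  2*2 = 3,   2*4 = 8,   2*8 = 12,
  4*4 = 6,   4*8 = 11,  8*8 = 13,
and  1*x = x (identity), k*l = l*k (commutative).
Pairwise Nim products:
  2 * 1 = 2
  2 * 2 = 3
  2 * 8 = 12
  8 * 1 = 8
  8 * 2 = 12
  8 * 8 = 13
XOR them: 2 XOR 3 XOR 12 XOR 8 XOR 12 XOR 13 = 4.
Result: 10 * 11 = 4 (in Nim).

4


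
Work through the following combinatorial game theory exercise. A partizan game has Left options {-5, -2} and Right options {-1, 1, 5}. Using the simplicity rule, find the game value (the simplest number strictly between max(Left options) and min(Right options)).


Left options: {-5, -2}, max = -2
Right options: {-1, 1, 5}, min = -1
All options are numbers and max(Left) < min(Right), so by the simplicity theorem the value is the simplest (earliest-born) number strictly between -2 and -1.
No integer lies strictly between -2 and -1, so the value is the dyadic rational m/2^k in the interval with the smallest k (then m odd); search k = 1, 2, ...:
Denominator 2: -3/2 lies strictly between -2 and -1 -- found.
The simplest number in the interval is -3/2.
Game value = -3/2

-3/2


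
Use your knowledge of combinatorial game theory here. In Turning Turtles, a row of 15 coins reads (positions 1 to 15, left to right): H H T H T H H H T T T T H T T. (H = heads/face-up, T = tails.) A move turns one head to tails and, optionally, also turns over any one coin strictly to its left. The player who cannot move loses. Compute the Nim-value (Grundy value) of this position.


Coins: H H T H T H H H T T T T H T T
Key fact: a single head at position k behaves exactly like a Nim heap of size k (turning it to T and optionally flipping a coin at j < k corresponds to moving the heap from k to j, or to 0), and heads combine as a disjunctive sum (two heads at the same place would cancel, matching j XOR j = 0). So the Nim-value is the XOR of the 1-indexed positions of the heads.
Face-up positions (1-indexed): [1, 2, 4, 6, 7, 8, 13]
XOR 0 with 1: 0 XOR 1 = 1
XOR 1 with 2: 1 XOR 2 = 3
XOR 3 with 4: 3 XOR 4 = 7
XOR 7 with 6: 7 XOR 6 = 1
XOR 1 with 7: 1 XOR 7 = 6
XOR 6 with 8: 6 XOR 8 = 14
XOR 14 with 13: 14 XOR 13 = 3
Nim-value = 3

3


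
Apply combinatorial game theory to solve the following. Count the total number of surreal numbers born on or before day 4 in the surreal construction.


Day 0: {|} = 0 is born. Count = 1.
Day n: the number of surreal numbers born by day n is 2^(n+1) - 1.
By day 0: 2^1 - 1 = 1
By day 1: 2^2 - 1 = 3
By day 2: 2^3 - 1 = 7
By day 3: 2^4 - 1 = 15
By day 4: 2^5 - 1 = 31
By day 4: 31 surreal numbers.

31


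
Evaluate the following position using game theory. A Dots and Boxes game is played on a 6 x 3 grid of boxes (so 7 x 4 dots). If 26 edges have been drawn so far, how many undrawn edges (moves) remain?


Grid: 6 x 3 boxes, i.e. 7 rows and 4 columns of dots.
Horizontal edges: (rows + 1) * cols = 7 * 3 = 21
Vertical edges: rows * (cols + 1) = 6 * 4 = 24
Total edges: 21 + 24 = 45
Edges drawn: 26
Remaining: 45 - 26 = 19

19


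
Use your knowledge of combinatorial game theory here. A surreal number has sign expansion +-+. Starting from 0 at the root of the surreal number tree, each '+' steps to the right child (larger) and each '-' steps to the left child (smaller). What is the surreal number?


Sign expansion: +-+
Rule: track bounds (lo, hi), initially (-inf, +inf). On '+', the current value becomes lo and we move to the simplest number in (value, hi): value + 1 if hi = +inf, otherwise the midpoint (value + hi)/2. On '-', the current value becomes hi and we move to value - 1 if lo = -inf, otherwise the midpoint (lo + value)/2.
Start at 0.
Step 1: sign = +, move right. Bounds: (0, +inf). Value = 1
Step 2: sign = -, move left. Bounds: (0, 1). Value = 1/2
Step 3: sign = +, move right. Bounds: (1/2, 1). Value = 3/4
The surreal number with sign expansion +-+ is 3/4.

3/4


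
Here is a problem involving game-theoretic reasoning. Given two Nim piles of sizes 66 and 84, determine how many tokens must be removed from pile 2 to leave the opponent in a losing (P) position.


Piles: 66 and 84
Current XOR: 66 XOR 84 = 22 (non-zero, so this is an N-position).
To make the XOR zero, we need to find a move that balances the piles.
For pile 2 (size 84): target = 84 XOR 22 = 66
We reduce pile 2 from 84 to 66.
Tokens removed: 84 - 66 = 18
Verification: 66 XOR 66 = 0

18


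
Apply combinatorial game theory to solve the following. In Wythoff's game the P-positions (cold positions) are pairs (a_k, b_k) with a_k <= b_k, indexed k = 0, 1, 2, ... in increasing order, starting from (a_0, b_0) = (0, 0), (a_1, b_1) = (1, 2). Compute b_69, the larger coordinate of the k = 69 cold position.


By Wythoff's theorem, a_k = floor(k * phi) and b_k = floor(k * phi^2) = a_k + k, where phi = (1 + sqrt(5))/2 is the golden ratio.
phi = (1 + sqrt(5))/2 = 1.618034
phi^2 = phi + 1 = 2.618034
k = 69
k * phi^2 = 69 * 2.618034 = 180.644345
b_69 = floor(k * phi^2) = 180 (check: a_69 + k = 111 + 69 = 180)

180


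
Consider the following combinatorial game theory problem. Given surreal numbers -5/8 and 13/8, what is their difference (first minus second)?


x = -5/8, y = 13/8
Converting to common denominator: 8
x = -5/8, y = 13/8
x - y = -5/8 - 13/8 = -9/4

-9/4


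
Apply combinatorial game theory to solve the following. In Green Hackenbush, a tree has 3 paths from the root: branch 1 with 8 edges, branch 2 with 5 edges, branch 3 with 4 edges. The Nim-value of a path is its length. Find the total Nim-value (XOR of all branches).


The tree has 3 branches from the ground vertex.
In Green Hackenbush, the Nim-value of a simple path of length k is k.
Branch 1: length 8, Nim-value = 8
Branch 2: length 5, Nim-value = 5
Branch 3: length 4, Nim-value = 4
Total Nim-value = XOR of all branch values:
0 XOR 8 = 8
8 XOR 5 = 13
13 XOR 4 = 9
Nim-value of the tree = 9

9


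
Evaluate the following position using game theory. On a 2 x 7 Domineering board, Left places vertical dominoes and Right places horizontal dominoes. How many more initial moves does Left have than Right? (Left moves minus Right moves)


Board is 2 x 7 (rows x cols).
Left (vertical) placements: (rows-1) * cols = 1 * 7 = 7
Right (horizontal) placements: rows * (cols-1) = 2 * 6 = 12
Advantage = Left - Right = 7 - 12 = -5

-5


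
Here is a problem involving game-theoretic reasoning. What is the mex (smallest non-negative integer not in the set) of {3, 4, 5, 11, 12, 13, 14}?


Set = {3, 4, 5, 11, 12, 13, 14}
0 is NOT in the set. This is the mex.
mex = 0

0


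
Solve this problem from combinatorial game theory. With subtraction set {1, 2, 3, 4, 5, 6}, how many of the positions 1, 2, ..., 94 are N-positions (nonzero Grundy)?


Subtraction set S = {1, 2, 3, 4, 5, 6}, so G(n) = n mod 7.
G(n) = 0 when n is a multiple of 7.
Multiples of 7 in [1, 94]: 13
N-positions (nonzero Grundy) = 94 - 13 = 81

81


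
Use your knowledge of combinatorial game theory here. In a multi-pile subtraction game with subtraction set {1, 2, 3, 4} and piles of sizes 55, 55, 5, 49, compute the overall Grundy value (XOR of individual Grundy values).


Subtraction set: {1, 2, 3, 4}
For this subtraction set, G(n) = n mod 5 (period = max + 1 = 5).
Pile 1 (size 55): G(55) = 55 mod 5 = 0
Pile 2 (size 55): G(55) = 55 mod 5 = 0
Pile 3 (size 5): G(5) = 5 mod 5 = 0
Pile 4 (size 49): G(49) = 49 mod 5 = 4
Total Grundy value = XOR of all: 0 XOR 0 XOR 0 XOR 4 = 4

4


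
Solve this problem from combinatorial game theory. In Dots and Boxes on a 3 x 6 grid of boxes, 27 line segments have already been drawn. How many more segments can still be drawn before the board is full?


Grid: 3 x 6 boxes, i.e. 4 rows and 7 columns of dots.
Horizontal edges: (rows + 1) * cols = 4 * 6 = 24
Vertical edges: rows * (cols + 1) = 3 * 7 = 21
Total edges: 24 + 21 = 45
Edges drawn: 27
Remaining: 45 - 27 = 18

18


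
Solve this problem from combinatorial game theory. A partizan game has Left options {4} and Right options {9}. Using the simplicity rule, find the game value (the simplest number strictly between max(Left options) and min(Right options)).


Left options: {4}, max = 4
Right options: {9}, min = 9
All options are numbers and max(Left) < min(Right), so by the simplicity theorem the value is the simplest (earliest-born) number strictly between 4 and 9.
Integers 5 through 8 all lie strictly between 4 and 9.
Among integers, the simplest (lowest birthday = smallest |n|; 0 is born on day 0, +-n on day n) is 5.
No non-integer in the interval can be simpler: if x is a non-integer in the interval, then floor(x) or ceil(x) also lies in the interval (the interval contains an integer), and both are proper prefixes of x's sign expansion, i.e. born earlier. So the game value is 5.
Game value = 5

5


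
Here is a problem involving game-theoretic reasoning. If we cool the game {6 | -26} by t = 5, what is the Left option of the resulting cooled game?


Original game: {6 | -26} (a switch {a | b} with a > b).
Cooling by t (for t below the temperature (a - b)/2 = 16) taxes each move by t: {a | b} cooled by t is {a - t | b + t}.
Cooling amount: t = 5
Cooled Left option: 6 - 5 = 1
Cooled Right option: -26 + 5 = -21
Cooled game: {1 | -21}
Left option = 1

1


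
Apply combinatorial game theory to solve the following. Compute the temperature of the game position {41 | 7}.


The game is {41 | 7}, a switch {a | b} with numbers a > b.
Cooling {a | b} by t gives {a - t | b + t}, which stops being hot when a - t = b + t, i.e. at t = (a - b)/2. So the temperature of a switch is (a - b)/2.
Temperature = (Left option - Right option) / 2
= (41 - (7)) / 2
= 34 / 2
= 17

17


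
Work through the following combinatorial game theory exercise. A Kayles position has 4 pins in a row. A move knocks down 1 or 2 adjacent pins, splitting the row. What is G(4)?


Kayles: a move removes 1 or 2 adjacent pins from a contiguous row.
Removing pins from a row of k leaves two independent rows (a, b) with a + b = k - 1 (one pin) or a + b = k - 2 (two pins); an end removal gives a = 0.
By Sprague-Grundy, G(k) = mex{ G(a) XOR G(b) } over all these splits. G(0) = 0.
G(1): splits (0,0):0^0=0 -> mex({0}) = 1
G(2): splits (0,1):0^1=1 (0,0):0^0=0 -> mex({0, 1}) = 2
G(3): splits (0,2):0^2=2 (1,1):1^1=0 (0,1):0^1=1 -> mex({0, 1, 2}) = 3
G(4): splits (0,3):0^3=3 (1,2):1^2=3 (0,2):0^2=2 (1,1):1^1=0 -> mex({0, 2, 3}) = 1
Therefore G(4) = 1.

1


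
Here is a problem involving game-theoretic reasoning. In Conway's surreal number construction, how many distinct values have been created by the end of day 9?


Day 0: {|} = 0 is born. Count = 1.
Day n: the number of surreal numbers born by day n is 2^(n+1) - 1.
By day 0: 2^1 - 1 = 1
By day 1: 2^2 - 1 = 3
By day 2: 2^3 - 1 = 7
By day 3: 2^4 - 1 = 15
By day 4: 2^5 - 1 = 31
By day 5: 2^6 - 1 = 63
By day 6: 2^7 - 1 = 127
By day 7: 2^8 - 1 = 255
By day 8: 2^9 - 1 = 511
By day 9: 2^10 - 1 = 1023
By day 9: 1023 surreal numbers.

1023


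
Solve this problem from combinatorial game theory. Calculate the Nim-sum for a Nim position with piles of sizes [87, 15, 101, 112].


We need the XOR (exclusive or) of all pile sizes.
After XOR-ing pile 1 (size 87): 0 XOR 87 = 87
After XOR-ing pile 2 (size 15): 87 XOR 15 = 88
After XOR-ing pile 3 (size 101): 88 XOR 101 = 61
After XOR-ing pile 4 (size 112): 61 XOR 112 = 77
The Nim-value of this position is 77.

77


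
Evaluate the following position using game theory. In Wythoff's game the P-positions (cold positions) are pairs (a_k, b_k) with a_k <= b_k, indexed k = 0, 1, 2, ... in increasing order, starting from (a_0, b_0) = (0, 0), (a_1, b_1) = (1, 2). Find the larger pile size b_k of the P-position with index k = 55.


By Wythoff's theorem, a_k = floor(k * phi) and b_k = floor(k * phi^2) = a_k + k, where phi = (1 + sqrt(5))/2 is the golden ratio.
phi = (1 + sqrt(5))/2 = 1.618034
phi^2 = phi + 1 = 2.618034
k = 55
k * phi^2 = 55 * 2.618034 = 143.991869
b_55 = floor(k * phi^2) = 143 (check: a_55 + k = 88 + 55 = 143)

143


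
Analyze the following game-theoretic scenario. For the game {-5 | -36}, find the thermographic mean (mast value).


Game = {-5 | -36}, a switch {a | b} with numbers a > b.
Its thermograph has left wall a - t and right wall b + t, which meet at t = (a - b)/2, where both equal (a + b)/2. So the mast (mean value) is at (a + b)/2.
Mean = (-5 + (-36))/2 = -41/2 = -41/2

-41/2


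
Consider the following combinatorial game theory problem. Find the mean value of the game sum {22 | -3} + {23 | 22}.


G1 = {22 | -3}, G2 = {23 | 22}
Each is a switch {a | b} with numbers a > b; its mean value is (a + b)/2, and mean value is additive over game sums: m(G1 + G2) = m(G1) + m(G2).
Mean of G1 = (22 + (-3))/2 = 19/2 = 19/2
Mean of G2 = (23 + (22))/2 = 45/2 = 45/2
Mean of G1 + G2 = 19/2 + 45/2 = 32

32


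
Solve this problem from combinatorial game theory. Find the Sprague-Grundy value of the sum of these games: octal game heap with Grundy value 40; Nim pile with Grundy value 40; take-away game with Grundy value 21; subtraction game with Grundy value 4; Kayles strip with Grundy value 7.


By the Sprague-Grundy theorem, the Grundy value of a sum of games is the XOR of individual Grundy values.
octal game heap: Grundy value = 40. Running XOR: 0 XOR 40 = 40
Nim pile: Grundy value = 40. Running XOR: 40 XOR 40 = 0
take-away game: Grundy value = 21. Running XOR: 0 XOR 21 = 21
subtraction game: Grundy value = 4. Running XOR: 21 XOR 4 = 17
Kayles strip: Grundy value = 7. Running XOR: 17 XOR 7 = 22
The combined Grundy value is 22.

22


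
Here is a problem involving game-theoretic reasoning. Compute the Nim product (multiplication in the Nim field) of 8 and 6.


Nim multiplication is bilinear over XOR: (u XOR v) * w = (u*w) XOR (v*w).
So we split each operand into its bit components and XOR the pairwise Nim products.
8 = 8 (as XOR of powers of 2).
6 = 2 + 4 (as XOR of powers of 2).
Using the standard Nim-product table on single bits:
  2*2 = 3,   2*4 = 8,   2*8 = 12,
  4*4 = 6,   4*8 = 11,  8*8 = 13,
and  1*x = x (identity), k*l = l*k (commutative).
Pairwise Nim products:
  8 * 2 = 12
  8 * 4 = 11
XOR them: 12 XOR 11 = 7.
Result: 8 * 6 = 7 (in Nim).

7


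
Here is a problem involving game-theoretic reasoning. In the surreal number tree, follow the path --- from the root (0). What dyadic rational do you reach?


Sign expansion: ---
Rule: track bounds (lo, hi), initially (-inf, +inf). On '+', the current value becomes lo and we move to the simplest number in (value, hi): value + 1 if hi = +inf, otherwise the midpoint (value + hi)/2. On '-', the current value becomes hi and we move to value - 1 if lo = -inf, otherwise the midpoint (lo + value)/2.
Start at 0.
Step 1: sign = -, move left. Bounds: (-inf, 0). Value = -1
Step 2: sign = -, move left. Bounds: (-inf, -1). Value = -2
Step 3: sign = -, move left. Bounds: (-inf, -2). Value = -3
The surreal number with sign expansion --- is -3.

-3


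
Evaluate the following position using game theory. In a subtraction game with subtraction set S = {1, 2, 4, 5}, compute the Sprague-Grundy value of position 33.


The subtraction set is S = {1, 2, 4, 5}.
G(k) = mex{ G(k - s) : s in S, s <= k }. We compute iteratively: G(0) = 0.
G(1) = mex({0}) = 1
G(2) = mex({0, 1}) = 2
G(3) = mex({1, 2}) = 0
G(4) = mex({0, 2}) = 1
G(5) = mex({0, 1}) = 2
G(6) = mex({1, 2}) = 0
G(7) = mex({0, 2}) = 1
Observe that G(3)..G(7) = 0, 1, 2, 0, 1 repeats G(0)..G(4) = 0, 1, 2, 0, 1.
For k >= max(S) = 5, G(k) is determined by the previous 5 values G(k-5)..G(k-1); a window of 5 consecutive values has recurred shifted by 3, so by induction G(k + 3) = G(k) for all k >= 0: the sequence is periodic from the start with period 3.
One period: G(0..2) = 0, 1, 2.
33 mod 3 = 0, so G(33) = G(0) = 0.

0


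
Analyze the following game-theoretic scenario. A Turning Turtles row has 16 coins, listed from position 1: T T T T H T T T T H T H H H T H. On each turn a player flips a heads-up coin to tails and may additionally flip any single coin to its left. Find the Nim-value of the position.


Coins: T T T T H T T T T H T H H H T H
Key fact: a single head at position k behaves exactly like a Nim heap of size k (turning it to T and optionally flipping a coin at j < k corresponds to moving the heap from k to j, or to 0), and heads combine as a disjunctive sum (two heads at the same place would cancel, matching j XOR j = 0). So the Nim-value is the XOR of the 1-indexed positions of the heads.
Face-up positions (1-indexed): [5, 10, 12, 13, 14, 16]
XOR 0 with 5: 0 XOR 5 = 5
XOR 5 with 10: 5 XOR 10 = 15
XOR 15 with 12: 15 XOR 12 = 3
XOR 3 with 13: 3 XOR 13 = 14
XOR 14 with 14: 14 XOR 14 = 0
XOR 0 with 16: 0 XOR 16 = 16
Nim-value = 16

16


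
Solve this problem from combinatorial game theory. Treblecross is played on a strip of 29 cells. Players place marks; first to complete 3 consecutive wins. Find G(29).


Treblecross: place X on empty cells; 3-in-a-row wins.
Playing within two cells of an existing X lets the opponent win at once, so sensible play treats the cells i-2..i+2 around each X as dead. The player left with no safe cell loses, so this is a normal-play take-away game on strips of safe cells.
Placing X at cell i (0-indexed) of a strip of k safe cells leaves independent strips of sizes max(0, i-2) and max(0, k-i-3). Hence G(k) = mex{ G(max(0,i-2)) XOR G(max(0,k-i-3)) : 0 <= i < k }, with G(0) = 0.
G(1): splits (0,0):0^0=0 -> mex({0}) = 1
G(2): splits (0,0):0^0=0 -> mex({0}) = 1
G(3): splits (0,0):0^0=0 -> mex({0}) = 1
G(4): splits (0,1):0^1=1 (0,0):0^0=0 -> mex({0, 1}) = 2
G(5): splits (0,2):0^1=1 (0,1):0^1=1 (0,0):0^0=0 -> mex({0, 1}) = 2
G(6) = mex({1}) = 0
G(7) = mex({0, 1, 2}) = 3
G(8) = mex({0, 1, 2}) = 3
G(9) = mex({0, 2}) = 1
G(10) = mex({0, 2, 3}) = 1
G(11) = mex({0, 3}) = 1
G(12) = mex({1, 3}) = 0
G(13) = mex({0, 1, 2, 3}) = 4
G(14) = mex({0, 1, 2}) = 3
G(15) = mex({0, 1, 2}) = 3
G(16) = mex({0, 1, 2, 4}) = 3
G(17) = mex({0, 1, 3, 4}) = 2
G(18) = mex({0, 1, 3, 4}) = 2
G(19) = mex({0, 1, 3, 5}) = 2
G(20) = mex({0, 1, 2, 3, 5}) = 4
G(21) = mex({0, 1, 2, 3, 5}) = 4
G(22) = mex({1, 2, 6}) = 0
G(23) = mex({0, 1, 2, 3, 4, 6}) = 5
G(24) = mex({0, 1, 2, 3, 4}) = 5
G(25) = mex({0, 1, 3, 4, 7}) = 2
G(26) = mex({0, 1, 3, 4, 5, 7}) = 2
G(27) = mex({0, 1, 3, 5}) = 2
G(28) = mex({0, 1, 2, 5}) = 3
G(29) = mex({0, 1, 2, 4, 5, 6}) = 3
Therefore G(29) = 3.

3


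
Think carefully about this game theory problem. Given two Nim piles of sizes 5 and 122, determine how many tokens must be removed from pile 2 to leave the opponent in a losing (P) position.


Piles: 5 and 122
Current XOR: 5 XOR 122 = 127 (non-zero, so this is an N-position).
To make the XOR zero, we need to find a move that balances the piles.
For pile 2 (size 122): target = 122 XOR 127 = 5
We reduce pile 2 from 122 to 5.
Tokens removed: 122 - 5 = 117
Verification: 5 XOR 5 = 0

117


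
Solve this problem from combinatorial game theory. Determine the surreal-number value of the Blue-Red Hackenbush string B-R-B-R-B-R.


Edges (from ground): B-R-B-R-B-R
By Berlekamp's sign-expansion rule, a Blue-Red Hackenbush stalk has the value of the surreal number whose sign sequence is the edge sequence with B -> + and R -> -.
Sign sequence: +-+-+-
Trace the sign expansion in the surreal number tree, starting from 0:
Edge 1: B (sign +) -> bounds (0, +inf), value = 1
Edge 2: R (sign -) -> bounds (0, 1), value = 1/2
Edge 3: B (sign +) -> bounds (1/2, 1), value = 3/4
Edge 4: R (sign -) -> bounds (1/2, 3/4), value = 5/8
Edge 5: B (sign +) -> bounds (5/8, 3/4), value = 11/16
Edge 6: R (sign -) -> bounds (5/8, 11/16), value = 21/32
Game value = 21/32

21/32


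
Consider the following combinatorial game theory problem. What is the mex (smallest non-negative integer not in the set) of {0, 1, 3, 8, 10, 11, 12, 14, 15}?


Set = {0, 1, 3, 8, 10, 11, 12, 14, 15}
0 is in the set.
1 is in the set.
2 is NOT in the set. This is the mex.
mex = 2

2


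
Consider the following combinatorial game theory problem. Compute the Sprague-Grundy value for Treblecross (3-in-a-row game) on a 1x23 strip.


Treblecross: place X on empty cells; 3-in-a-row wins.
Playing within two cells of an existing X lets the opponent win at once, so sensible play treats the cells i-2..i+2 around each X as dead. The player left with no safe cell loses, so this is a normal-play take-away game on strips of safe cells.
Placing X at cell i (0-indexed) of a strip of k safe cells leaves independent strips of sizes max(0, i-2) and max(0, k-i-3). Hence G(k) = mex{ G(max(0,i-2)) XOR G(max(0,k-i-3)) : 0 <= i < k }, with G(0) = 0.
G(1): splits (0,0):0^0=0 -> mex({0}) = 1
G(2): splits (0,0):0^0=0 -> mex({0}) = 1
G(3): splits (0,0):0^0=0 -> mex({0}) = 1
G(4): splits (0,1):0^1=1 (0,0):0^0=0 -> mex({0, 1}) = 2
G(5): splits (0,2):0^1=1 (0,1):0^1=1 (0,0):0^0=0 -> mex({0, 1}) = 2
G(6) = mex({1}) = 0
G(7) = mex({0, 1, 2}) = 3
G(8) = mex({0, 1, 2}) = 3
G(9) = mex({0, 2}) = 1
G(10) = mex({0, 2, 3}) = 1
G(11) = mex({0, 3}) = 1
G(12) = mex({1, 3}) = 0
G(13) = mex({0, 1, 2, 3}) = 4
G(14) = mex({0, 1, 2}) = 3
G(15) = mex({0, 1, 2}) = 3
G(16) = mex({0, 1, 2, 4}) = 3
G(17) = mex({0, 1, 3, 4}) = 2
G(18) = mex({0, 1, 3, 4}) = 2
G(19) = mex({0, 1, 3, 5}) = 2
G(20) = mex({0, 1, 2, 3, 5}) = 4
G(21) = mex({0, 1, 2, 3, 5}) = 4
G(22) = mex({1, 2, 6}) = 0
G(23) = mex({0, 1, 2, 3, 4, 6}) = 5
Therefore G(23) = 5.

5


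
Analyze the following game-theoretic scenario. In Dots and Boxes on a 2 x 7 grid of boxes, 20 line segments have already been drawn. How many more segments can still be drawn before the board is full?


Grid: 2 x 7 boxes, i.e. 3 rows and 8 columns of dots.
Horizontal edges: (rows + 1) * cols = 3 * 7 = 21
Vertical edges: rows * (cols + 1) = 2 * 8 = 16
Total edges: 21 + 16 = 37
Edges drawn: 20
Remaining: 37 - 20 = 17

17


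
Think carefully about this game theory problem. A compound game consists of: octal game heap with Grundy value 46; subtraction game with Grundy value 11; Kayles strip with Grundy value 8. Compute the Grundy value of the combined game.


By the Sprague-Grundy theorem, the Grundy value of a sum of games is the XOR of individual Grundy values.
octal game heap: Grundy value = 46. Running XOR: 0 XOR 46 = 46
subtraction game: Grundy value = 11. Running XOR: 46 XOR 11 = 37
Kayles strip: Grundy value = 8. Running XOR: 37 XOR 8 = 45
The combined Grundy value is 45.

45


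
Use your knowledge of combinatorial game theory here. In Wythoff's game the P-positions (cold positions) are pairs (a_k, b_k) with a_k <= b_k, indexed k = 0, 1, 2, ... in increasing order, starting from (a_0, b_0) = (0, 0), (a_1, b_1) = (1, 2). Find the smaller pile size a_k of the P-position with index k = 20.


By Wythoff's theorem, a_k = floor(k * phi) and b_k = floor(k * phi^2) = a_k + k, where phi = (1 + sqrt(5))/2 is the golden ratio.
phi = (1 + sqrt(5))/2 = 1.618034
k = 20
k * phi = 20 * 1.618034 = 32.360680
a_20 = floor(k * phi) = 32

32


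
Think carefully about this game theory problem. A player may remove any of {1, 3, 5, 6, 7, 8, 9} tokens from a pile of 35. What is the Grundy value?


The subtraction set is S = {1, 3, 5, 6, 7, 8, 9}.
G(k) = mex{ G(k - s) : s in S, s <= k }. We compute iteratively: G(0) = 0.
G(1) = mex({0}) = 1
G(2) = mex({1}) = 0
G(3) = mex({0}) = 1
G(4) = mex({1}) = 0
G(5) = mex({0}) = 1
G(6) = mex({0, 1}) = 2
G(7) = mex({0, 1, 2}) = 3
G(8) = mex({0, 1, 3}) = 2
G(9) = mex({0, 1, 2}) = 3
G(10) = mex({0, 1, 3}) = 2
G(11) = mex({0, 1, 2}) = 3
G(12) = mex({0, 1, 2, 3}) = 4
G(13) = mex({0, 1, 2, 3, 4}) = 5
G(14) = mex({1, 2, 3, 5}) = 0
G(15) = mex({0, 2, 3, 4}) = 1
G(16) = mex({1, 2, 3, 5}) = 0
G(17) = mex({0, 2, 3, 4}) = 1
G(18) = mex({1, 2, 3, 4, 5}) = 0
G(19) = mex({0, 2, 3, 4, 5}) = 1
G(20) = mex({0, 1, 3, 4, 5}) = 2
G(21) = mex({0, 1, 2, 4, 5}) = 3
G(22) = mex({0, 1, 3, 5}) = 2
Observe that G(14)..G(22) = 0, 1, 0, 1, 0, 1, 2, 3, 2 repeats G(0)..G(8) = 0, 1, 0, 1, 0, 1, 2, 3, 2.
For k >= max(S) = 9, G(k) is determined by the previous 9 values G(k-9)..G(k-1); a window of 9 consecutive values has recurred shifted by 14, so by induction G(k + 14) = G(k) for all k >= 0: the sequence is periodic from the start with period 14.
One period: G(0..13) = 0, 1, 0, 1, 0, 1, 2, 3, 2, 3, 2, 3, 4, 5.
35 mod 14 = 7, so G(35) = G(7) = 3.

3


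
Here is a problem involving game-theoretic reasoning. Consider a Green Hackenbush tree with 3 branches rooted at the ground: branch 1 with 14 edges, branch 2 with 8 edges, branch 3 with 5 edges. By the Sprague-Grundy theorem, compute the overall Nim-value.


The tree has 3 branches from the ground vertex.
In Green Hackenbush, the Nim-value of a simple path of length k is k.
Branch 1: length 14, Nim-value = 14
Branch 2: length 8, Nim-value = 8
Branch 3: length 5, Nim-value = 5
Total Nim-value = XOR of all branch values:
0 XOR 14 = 14
14 XOR 8 = 6
6 XOR 5 = 3
Nim-value of the tree = 3

3


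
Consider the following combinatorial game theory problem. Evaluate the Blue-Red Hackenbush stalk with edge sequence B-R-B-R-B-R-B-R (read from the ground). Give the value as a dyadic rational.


Edges (from ground): B-R-B-R-B-R-B-R
By Berlekamp's sign-expansion rule, a Blue-Red Hackenbush stalk has the value of the surreal number whose sign sequence is the edge sequence with B -> + and R -> -.
Sign sequence: +-+-+-+-
Trace the sign expansion in the surreal number tree, starting from 0:
Edge 1: B (sign +) -> bounds (0, +inf), value = 1
Edge 2: R (sign -) -> bounds (0, 1), value = 1/2
Edge 3: B (sign +) -> bounds (1/2, 1), value = 3/4
Edge 4: R (sign -) -> bounds (1/2, 3/4), value = 5/8
Edge 5: B (sign +) -> bounds (5/8, 3/4), value = 11/16
Edge 6: R (sign -) -> bounds (5/8, 11/16), value = 21/32
Edge 7: B (sign +) -> bounds (21/32, 11/16), value = 43/64
Edge 8: R (sign -) -> bounds (21/32, 43/64), value = 85/128
Game value = 85/128

85/128


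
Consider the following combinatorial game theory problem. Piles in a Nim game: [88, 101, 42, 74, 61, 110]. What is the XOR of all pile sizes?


We need the XOR (exclusive or) of all pile sizes.
After XOR-ing pile 1 (size 88): 0 XOR 88 = 88
After XOR-ing pile 2 (size 101): 88 XOR 101 = 61
After XOR-ing pile 3 (size 42): 61 XOR 42 = 23
After XOR-ing pile 4 (size 74): 23 XOR 74 = 93
After XOR-ing pile 5 (size 61): 93 XOR 61 = 96
After XOR-ing pile 6 (size 110): 96 XOR 110 = 14
The Nim-value of this position is 14.

14


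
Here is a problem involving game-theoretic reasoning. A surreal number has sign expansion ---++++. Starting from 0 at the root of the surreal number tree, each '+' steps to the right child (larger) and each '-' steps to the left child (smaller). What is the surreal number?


Sign expansion: ---++++
Rule: track bounds (lo, hi), initially (-inf, +inf). On '+', the current value becomes lo and we move to the simplest number in (value, hi): value + 1 if hi = +inf, otherwise the midpoint (value + hi)/2. On '-', the current value becomes hi and we move to value - 1 if lo = -inf, otherwise the midpoint (lo + value)/2.
Start at 0.
Step 1: sign = -, move left. Bounds: (-inf, 0). Value = -1
Step 2: sign = -, move left. Bounds: (-inf, -1). Value = -2
Step 3: sign = -, move left. Bounds: (-inf, -2). Value = -3
Step 4: sign = +, move right. Bounds: (-3, -2). Value = -5/2
Step 5: sign = +, move right. Bounds: (-5/2, -2). Value = -9/4
Step 6: sign = +, move right. Bounds: (-9/4, -2). Value = -17/8
Step 7: sign = +, move right. Bounds: (-17/8, -2). Value = -33/16
The surreal number with sign expansion ---++++ is -33/16.

-33/16


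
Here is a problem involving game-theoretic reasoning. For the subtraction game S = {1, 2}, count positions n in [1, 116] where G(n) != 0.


Subtraction set S = {1, 2}, so G(n) = n mod 3.
G(n) = 0 when n is a multiple of 3.
Multiples of 3 in [1, 116]: 38
N-positions (nonzero Grundy) = 116 - 38 = 78

78


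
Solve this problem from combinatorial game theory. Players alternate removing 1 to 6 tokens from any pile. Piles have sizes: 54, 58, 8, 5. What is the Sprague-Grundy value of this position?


Subtraction set: {1, 2, 3, 4, 5, 6}
For this subtraction set, G(n) = n mod 7 (period = max + 1 = 7).
Pile 1 (size 54): G(54) = 54 mod 7 = 5
Pile 2 (size 58): G(58) = 58 mod 7 = 2
Pile 3 (size 8): G(8) = 8 mod 7 = 1
Pile 4 (size 5): G(5) = 5 mod 7 = 5
Total Grundy value = XOR of all: 5 XOR 2 XOR 1 XOR 5 = 3

3


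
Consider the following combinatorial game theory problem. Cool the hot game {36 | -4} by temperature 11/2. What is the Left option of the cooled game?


Original game: {36 | -4} (a switch {a | b} with a > b).
Cooling by t (for t below the temperature (a - b)/2 = 20) taxes each move by t: {a | b} cooled by t is {a - t | b + t}.
Cooling amount: t = 11/2
Cooled Left option: 36 - 11/2 = 61/2
Cooled Right option: -4 + 11/2 = 3/2
Cooled game: {61/2 | 3/2}
Left option = 61/2

61/2


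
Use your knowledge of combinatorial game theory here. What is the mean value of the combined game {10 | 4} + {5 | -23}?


G1 = {10 | 4}, G2 = {5 | -23}
Each is a switch {a | b} with numbers a > b; its mean value is (a + b)/2, and mean value is additive over game sums: m(G1 + G2) = m(G1) + m(G2).
Mean of G1 = (10 + (4))/2 = 14/2 = 7
Mean of G2 = (5 + (-23))/2 = -18/2 = -9
Mean of G1 + G2 = 7 + -9 = -2

-2


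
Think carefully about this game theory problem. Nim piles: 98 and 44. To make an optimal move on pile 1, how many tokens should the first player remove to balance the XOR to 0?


Piles: 98 and 44
Current XOR: 98 XOR 44 = 78 (non-zero, so this is an N-position).
To make the XOR zero, we need to find a move that balances the piles.
For pile 1 (size 98): target = 98 XOR 78 = 44
We reduce pile 1 from 98 to 44.
Tokens removed: 98 - 44 = 54
Verification: 44 XOR 44 = 0

54


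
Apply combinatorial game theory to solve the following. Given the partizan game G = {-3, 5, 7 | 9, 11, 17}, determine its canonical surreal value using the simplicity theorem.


Left options: {-3, 5, 7}, max = 7
Right options: {9, 11, 17}, min = 9
All options are numbers and max(Left) < min(Right), so by the simplicity theorem the value is the simplest (earliest-born) number strictly between 7 and 9.
The only integer strictly between 7 and 9 is 8.
No non-integer in the interval can be simpler: if x is a non-integer in the interval, then floor(x) or ceil(x) also lies in the interval (the interval contains an integer), and both are proper prefixes of x's sign expansion, i.e. born earlier. So the game value is 8.
Game value = 8

8
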